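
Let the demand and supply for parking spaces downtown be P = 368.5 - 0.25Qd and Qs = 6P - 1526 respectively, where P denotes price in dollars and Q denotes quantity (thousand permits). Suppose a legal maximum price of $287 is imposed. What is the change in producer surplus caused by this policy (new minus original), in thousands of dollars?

Rearranging demand gives Qd = 1474 - 4P. In a free market, 1474 - 4P = 6P - 1526 gives the equilibrium P* = 300, Q* = 274.
The ceiling of 287 is below the equilibrium price 300, so it binds.
At P = 287: Qd = 1474 - 4·287 = 326 and Qs = 6·287 - 1526 = 196.
Producer surplus without the control is ½ · (300 - 763/3) · 274 = 18769/3.
With the ceiling, producers sell 196 units at 287, so PS = ½ · (287 - 763/3) · 196 = 9604/3.
Change in producer surplus = 9604/3 - 18769/3 = -3055.

-3055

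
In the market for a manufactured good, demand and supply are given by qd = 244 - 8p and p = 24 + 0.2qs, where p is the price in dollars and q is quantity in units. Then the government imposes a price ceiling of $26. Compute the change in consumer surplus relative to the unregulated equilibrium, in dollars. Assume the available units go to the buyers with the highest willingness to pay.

Rearranging supply gives qs = 5p - 120. In a free market, 244 - 8p = 5p - 120 gives the equilibrium p* = 28, q* = 20.
The ceiling of 26 is below the equilibrium price 28, so it binds.
At p = 26: qd = 244 - 8·26 = 36 and qs = 5·26 - 120 = 10.
Consumer surplus without the control is ½ · (30.5 - 28) · 20 = 25.
With the ceiling, 10 units are sold at 26 (assume they go to the highest-value buyers). The demand price at q = 10 is 29.25, so CS = ½ · [(30.5 - 26) + (29.25 - 26)] · 10 = 38.75.
Change in consumer surplus = 38.75 - 25 = 13.75.

13.75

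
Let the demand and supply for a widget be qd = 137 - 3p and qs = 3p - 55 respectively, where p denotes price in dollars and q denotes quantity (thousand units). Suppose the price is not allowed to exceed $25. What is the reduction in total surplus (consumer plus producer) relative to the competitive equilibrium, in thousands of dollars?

In a free market, 137 - 3p = 3p - 55 gives the equilibrium p* = 32, q* = 41.
Because the ceiling (25) lies below the market-clearing price, it is binding.
At p = 25: qd = 137 - 3·25 = 62 and qs = 3·25 - 55 = 20.
Quantity traded falls to 20. At q = 20 the demand price is (137 - 20)/3 = 39 and the supply price is (55 + 20)/3 = 25.
Deadweight loss = ½ · (39 - 25) · (41 - 20) = ½ · 14 · 21 = 147.

147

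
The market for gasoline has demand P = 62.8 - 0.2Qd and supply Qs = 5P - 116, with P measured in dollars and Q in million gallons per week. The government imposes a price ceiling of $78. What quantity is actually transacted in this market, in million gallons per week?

99

Rearranging demand gives Qd = 314 - 5P. Equilibrium: 314 - 5P = 5P - 116, so 430 = 10P and P* = 43, Q* = 99.
The ceiling of 78 is above the equilibrium price 43, so it is not binding; the market clears at P* = 43, Q* = 99.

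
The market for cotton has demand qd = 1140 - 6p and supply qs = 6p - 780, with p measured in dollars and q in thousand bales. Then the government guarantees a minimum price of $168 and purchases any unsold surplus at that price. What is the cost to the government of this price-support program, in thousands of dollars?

16128

Setting quantity demanded equal to quantity supplied, 1140 - 6p = 6p - 780, gives p* = 160 and q* = 180.
The floor of 168 is above the equilibrium price 160, so it binds.
At p = 168: qd = 1140 - 6·168 = 132 and qs = 6·168 - 780 = 228.
Surplus = qs - qd = 96.
Government expenditure = surplus × support price = 96 × 168 = 16128.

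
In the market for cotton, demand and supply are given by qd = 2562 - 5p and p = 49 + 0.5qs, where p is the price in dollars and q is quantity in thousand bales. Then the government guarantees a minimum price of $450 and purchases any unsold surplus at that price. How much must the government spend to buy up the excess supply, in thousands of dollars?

220500

Rearranging supply gives qs = 2p - 98. Without the control the market clears where 2562 - 5p = 2p - 98, i.e. p* = 380 and q* = 662.
Because the floor (450) lies above the market-clearing price, it is binding.
At p = 450: qd = 2562 - 5·450 = 312 and qs = 2·450 - 98 = 802.
Surplus = qs - qd = 490.
Government expenditure = surplus × support price = 490 × 450 = 220500.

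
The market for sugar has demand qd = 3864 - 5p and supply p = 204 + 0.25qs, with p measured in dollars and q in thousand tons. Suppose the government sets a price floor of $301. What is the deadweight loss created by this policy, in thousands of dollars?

0

Rearranging supply gives qs = 4p - 816. Equilibrium: 3864 - 5p = 4p - 816, so 4680 = 9p and p* = 520, q* = 1264.
The floor of 301 is below the equilibrium price 520, so it is not binding; the market clears at p* = 520, q* = 1264.
Since the control does not bind, no trades are prevented and deadweight loss is zero.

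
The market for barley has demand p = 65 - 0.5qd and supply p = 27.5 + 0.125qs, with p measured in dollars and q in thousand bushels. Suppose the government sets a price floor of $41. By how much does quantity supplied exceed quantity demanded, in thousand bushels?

60

Rearranging demand gives qd = 130 - 2p; rearranging supply gives qs = 8p - 220. Equilibrium: 130 - 2p = 8p - 220, so 350 = 10p and p* = 35, q* = 60.
The floor of 41 is above the equilibrium price 35, so it binds.
At p = 41: qd = 130 - 2·41 = 48 and qs = 8·41 - 220 = 108.
Surplus = qs - qd = 108 - 48 = 60.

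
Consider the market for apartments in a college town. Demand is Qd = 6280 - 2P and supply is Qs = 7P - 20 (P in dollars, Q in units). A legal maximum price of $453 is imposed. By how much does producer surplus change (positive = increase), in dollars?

Equilibrium: 6280 - 2P = 7P - 20, so 6300 = 9P and P* = 700, Q* = 4880.
The ceiling of 453 is below the equilibrium price 700, so it binds.
At P = 453: Qd = 6280 - 2·453 = 5374 and Qs = 7·453 - 20 = 3151.
Producer surplus without the control is ½ · (700 - 20/7) · 4880 = 11907200/7.
With the ceiling, producers sell 3151 units at 453, so PS = ½ · (453 - 20/7) · 3151 = 9928801/14.
Change in producer surplus = 9928801/14 - 11907200/7 = -991828.5.

-991828.5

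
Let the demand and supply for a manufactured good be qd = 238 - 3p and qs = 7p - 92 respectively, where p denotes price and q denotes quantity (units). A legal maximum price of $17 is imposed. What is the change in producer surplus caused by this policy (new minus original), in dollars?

In a free market, 238 - 3p = 7p - 92 gives the equilibrium p* = 33, q* = 139.
Since 17 < 33, the ceiling is binding.
At p = 17: qd = 238 - 3·17 = 187 and qs = 7·17 - 92 = 27.
Producer surplus without the control is ½ · (33 - 92/7) · 139 = 19321/14.
With the ceiling, producers sell 27 units at 17, so PS = ½ · (17 - 92/7) · 27 = 729/14.
Change in producer surplus = 729/14 - 19321/14 = -1328.

-1328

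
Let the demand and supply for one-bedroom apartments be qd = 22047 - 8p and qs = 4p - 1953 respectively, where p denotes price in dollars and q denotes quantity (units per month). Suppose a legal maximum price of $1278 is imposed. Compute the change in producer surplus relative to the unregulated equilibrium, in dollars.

-3323366

Without the control the market clears where 22047 - 8p = 4p - 1953, i.e. p* = 2000 and q* = 6047.
Since 1278 < 2000, the ceiling is binding.
At p = 1278: qd = 22047 - 8·1278 = 11823 and qs = 4·1278 - 1953 = 3159.
Producer surplus without the control is ½ · (2000 - 488.25) · 6047 = 4570776.125.
With the ceiling, producers sell 3159 units at 1278, so PS = ½ · (1278 - 488.25) · 3159 = 1247410.125.
Change in producer surplus = 1247410.125 - 4570776.125 = -3323366.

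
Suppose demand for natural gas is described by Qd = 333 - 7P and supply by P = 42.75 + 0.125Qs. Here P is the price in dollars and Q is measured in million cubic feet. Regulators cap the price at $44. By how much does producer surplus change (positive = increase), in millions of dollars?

Rearranging supply gives Qs = 8P - 342. Setting quantity demanded equal to quantity supplied, 333 - 7P = 8P - 342, gives P* = 45 and Q* = 18.
Because the ceiling (44) lies below the market-clearing price, it is binding.
At P = 44: Qd = 333 - 7·44 = 25 and Qs = 8·44 - 342 = 10.
Producer surplus without the control is ½ · (45 - 42.75) · 18 = 20.25.
With the ceiling, producers sell 10 units at 44, so PS = ½ · (44 - 42.75) · 10 = 6.25.
Change in producer surplus = 6.25 - 20.25 = -14.

-14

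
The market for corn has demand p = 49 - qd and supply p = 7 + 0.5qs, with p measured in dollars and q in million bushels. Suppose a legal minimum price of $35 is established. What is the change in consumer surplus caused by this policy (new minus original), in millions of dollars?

-294

Rearranging demand gives qd = 49 - p; rearranging supply gives qs = 2p - 14. Without the control the market clears where 49 - p = 2p - 14, i.e. p* = 21 and q* = 28.
Because the floor (35) lies above the market-clearing price, it is binding.
At p = 35: qd = 49 - 35 = 14 and qs = 2·35 - 14 = 56.
Consumer surplus without the control is ½ · (49 - 21) · 28 = 392.
With the floor, consumers buy 14 units at 35, so CS = ½ · (49 - 35) · 14 = 98.
Change in consumer surplus = 98 - 392 = -294.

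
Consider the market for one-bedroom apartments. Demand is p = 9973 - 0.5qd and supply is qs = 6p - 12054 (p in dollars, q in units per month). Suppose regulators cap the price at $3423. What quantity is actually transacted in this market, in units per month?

Rearranging demand gives qd = 19946 - 2p. Without the control the market clears where 19946 - 2p = 6p - 12054, i.e. p* = 4000 and q* = 11946.
The ceiling of 3423 is below the equilibrium price 4000, so it binds.
At p = 3423: qd = 19946 - 2·3423 = 13100 and qs = 6·3423 - 12054 = 8484.
The quantity actually transacted is the short side, supply: 8484.

8484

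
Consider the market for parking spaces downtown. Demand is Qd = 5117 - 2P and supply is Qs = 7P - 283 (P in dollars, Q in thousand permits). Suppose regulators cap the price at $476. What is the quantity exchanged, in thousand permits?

Setting quantity demanded equal to quantity supplied, 5117 - 2P = 7P - 283, gives P* = 600 and Q* = 3917.
Because the ceiling (476) lies below the market-clearing price, it is binding.
At P = 476: Qd = 5117 - 2·476 = 4165 and Qs = 7·476 - 283 = 3049.
The quantity actually transacted is the short side, supply: 3049.

3049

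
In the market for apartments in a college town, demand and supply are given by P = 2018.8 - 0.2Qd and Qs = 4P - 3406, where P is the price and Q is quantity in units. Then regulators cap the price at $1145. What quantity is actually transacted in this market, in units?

1174

Rearranging demand gives Qd = 10094 - 5P. Setting quantity demanded equal to quantity supplied, 10094 - 5P = 4P - 3406, gives P* = 1500 and Q* = 2594.
The ceiling of 1145 is below the equilibrium price 1500, so it binds.
At P = 1145: Qd = 10094 - 5·1145 = 4369 and Qs = 4·1145 - 3406 = 1174.
The quantity actually transacted is the short side, supply: 1174.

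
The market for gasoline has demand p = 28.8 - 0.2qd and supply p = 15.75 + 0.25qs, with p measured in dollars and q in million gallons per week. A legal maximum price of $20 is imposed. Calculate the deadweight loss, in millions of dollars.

32.4

Rearranging demand gives qd = 144 - 5p; rearranging supply gives qs = 4p - 63. Equilibrium: 144 - 5p = 4p - 63, so 207 = 9p and p* = 23, q* = 29.
Since 20 < 23, the ceiling is binding.
At p = 20: qd = 144 - 5·20 = 44 and qs = 4·20 - 63 = 17.
Quantity traded falls to 17. At q = 17 the demand price is (144 - 17)/5 = 25.4 and the supply price is (63 + 17)/4 = 20.
Deadweight loss = ½ · (25.4 - 20) · (29 - 17) = ½ · 5.4 · 12 = 32.4.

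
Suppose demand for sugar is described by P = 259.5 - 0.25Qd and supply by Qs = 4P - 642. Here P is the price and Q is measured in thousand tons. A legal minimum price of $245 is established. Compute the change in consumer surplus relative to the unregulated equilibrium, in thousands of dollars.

Rearranging demand gives Qd = 1038 - 4P. Without the control the market clears where 1038 - 4P = 4P - 642, i.e. P* = 210 and Q* = 198.
The floor of 245 is above the equilibrium price 210, so it binds.
At P = 245: Qd = 1038 - 4·245 = 58 and Qs = 4·245 - 642 = 338.
Consumer surplus without the control is ½ · (259.5 - 210) · 198 = 4900.5.
With the floor, consumers buy 58 units at 245, so CS = ½ · (259.5 - 245) · 58 = 420.5.
Change in consumer surplus = 420.5 - 4900.5 = -4480.

-4480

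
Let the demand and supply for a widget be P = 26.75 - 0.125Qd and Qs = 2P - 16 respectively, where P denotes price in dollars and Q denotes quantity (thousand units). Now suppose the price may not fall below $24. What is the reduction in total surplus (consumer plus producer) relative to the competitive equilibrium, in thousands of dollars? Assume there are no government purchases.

20

Rearranging demand gives Qd = 214 - 8P. In a free market, 214 - 8P = 2P - 16 gives the equilibrium P* = 23, Q* = 30.
The floor of 24 is above the equilibrium price 23, so it binds.
At P = 24: Qd = 214 - 8·24 = 22 and Qs = 2·24 - 16 = 32.
Quantity traded falls to 22. At Q = 22 the demand price is (214 - 22)/8 = 24 and the supply price is (16 + 22)/2 = 19.
Deadweight loss = ½ · (24 - 19) · (30 - 22) = ½ · 5 · 8 = 20.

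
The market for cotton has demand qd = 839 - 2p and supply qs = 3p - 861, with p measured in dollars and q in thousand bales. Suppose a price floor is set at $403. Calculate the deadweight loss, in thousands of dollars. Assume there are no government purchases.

6615

Setting quantity demanded equal to quantity supplied, 839 - 2p = 3p - 861, gives p* = 340 and q* = 159.
Since 403 > 340, the floor is binding.
At p = 403: qd = 839 - 2·403 = 33 and qs = 3·403 - 861 = 348.
Quantity traded falls to 33. At q = 33 the demand price is (839 - 33)/2 = 403 and the supply price is (861 + 33)/3 = 298.
Deadweight loss = ½ · (403 - 298) · (159 - 33) = ½ · 105 · 126 = 6615.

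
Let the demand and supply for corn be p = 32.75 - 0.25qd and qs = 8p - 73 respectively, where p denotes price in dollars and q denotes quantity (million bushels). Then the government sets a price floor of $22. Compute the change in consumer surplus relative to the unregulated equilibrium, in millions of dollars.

-265

Rearranging demand gives qd = 131 - 4p. Equilibrium: 131 - 4p = 8p - 73, so 204 = 12p and p* = 17, q* = 63.
Since 22 > 17, the floor is binding.
At p = 22: qd = 131 - 4·22 = 43 and qs = 8·22 - 73 = 103.
Consumer surplus without the control is ½ · (32.75 - 17) · 63 = 496.125.
With the floor, consumers buy 43 units at 22, so CS = ½ · (32.75 - 22) · 43 = 231.125.
Change in consumer surplus = 231.125 - 496.125 = -265.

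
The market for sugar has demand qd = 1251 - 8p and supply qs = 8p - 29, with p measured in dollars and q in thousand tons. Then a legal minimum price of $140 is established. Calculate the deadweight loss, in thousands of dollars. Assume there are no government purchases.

28800

Equilibrium: 1251 - 8p = 8p - 29, so 1280 = 16p and p* = 80, q* = 611.
Since 140 > 80, the floor is binding.
At p = 140: qd = 1251 - 8·140 = 131 and qs = 8·140 - 29 = 1091.
Quantity traded falls to 131. At q = 131 the demand price is (1251 - 131)/8 = 140 and the supply price is (29 + 131)/8 = 20.
Deadweight loss = ½ · (140 - 20) · (611 - 131) = ½ · 120 · 480 = 28800.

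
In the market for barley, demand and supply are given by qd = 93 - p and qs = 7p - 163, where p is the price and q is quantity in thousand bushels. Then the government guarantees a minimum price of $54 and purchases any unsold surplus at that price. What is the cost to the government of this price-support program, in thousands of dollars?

9504

Without the control the market clears where 93 - p = 7p - 163, i.e. p* = 32 and q* = 61.
The floor of 54 is above the equilibrium price 32, so it binds.
At p = 54: qd = 93 - 54 = 39 and qs = 7·54 - 163 = 215.
Surplus = qs - qd = 176.
Government expenditure = surplus × support price = 176 × 54 = 9504.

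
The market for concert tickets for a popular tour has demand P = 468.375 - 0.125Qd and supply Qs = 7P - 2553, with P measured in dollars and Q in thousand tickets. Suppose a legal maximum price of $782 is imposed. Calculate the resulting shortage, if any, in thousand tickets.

Rearranging demand gives Qd = 3747 - 8P. Setting quantity demanded equal to quantity supplied, 3747 - 8P = 7P - 2553, gives P* = 420 and Q* = 387.
Since 782 is above P* = 420, the ceiling does not bind and the free-market outcome prevails.
Since the control does not bind, there is no shortage.

0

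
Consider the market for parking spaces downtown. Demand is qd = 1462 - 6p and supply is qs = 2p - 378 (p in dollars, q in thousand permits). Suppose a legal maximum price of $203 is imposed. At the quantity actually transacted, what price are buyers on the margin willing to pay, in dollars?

239

Setting quantity demanded equal to quantity supplied, 1462 - 6p = 2p - 378, gives p* = 230 and q* = 82.
Since 203 < 230, the ceiling is binding.
At p = 203: qd = 1462 - 6·203 = 244 and qs = 2·203 - 378 = 28.
Only 28 units reach the market. On the demand curve, the marginal buyer's willingness to pay at q = 28 is (1462 - 28)/6 = 239.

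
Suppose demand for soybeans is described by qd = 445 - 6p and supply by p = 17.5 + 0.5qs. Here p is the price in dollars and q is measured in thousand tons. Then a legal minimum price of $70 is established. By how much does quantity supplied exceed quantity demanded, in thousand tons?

80

Rearranging supply gives qs = 2p - 35. In a free market, 445 - 6p = 2p - 35 gives the equilibrium p* = 60, q* = 85.
Because the floor (70) lies above the market-clearing price, it is binding.
At p = 70: qd = 445 - 6·70 = 25 and qs = 2·70 - 35 = 105.
Surplus = qs - qd = 105 - 25 = 80.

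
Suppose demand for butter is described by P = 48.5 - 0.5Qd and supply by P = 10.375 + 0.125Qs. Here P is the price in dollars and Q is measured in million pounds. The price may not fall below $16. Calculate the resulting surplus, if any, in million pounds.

0

Rearranging demand gives Qd = 97 - 2P; rearranging supply gives Qs = 8P - 83. Equilibrium: 97 - 2P = 8P - 83, so 180 = 10P and P* = 18, Q* = 61.
The floor of 16 is below the equilibrium price 18, so it is not binding; the market clears at P* = 18, Q* = 61.
Since the control does not bind, there is no surplus.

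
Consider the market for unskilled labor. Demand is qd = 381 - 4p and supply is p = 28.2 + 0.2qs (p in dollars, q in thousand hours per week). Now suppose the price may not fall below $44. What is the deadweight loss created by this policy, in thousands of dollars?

0

Rearranging supply gives qs = 5p - 141. Setting quantity demanded equal to quantity supplied, 381 - 4p = 5p - 141, gives p* = 58 and q* = 149.
The floor of 44 is below the equilibrium price 58, so it is not binding; the market clears at p* = 58, q* = 149.
Since the control does not bind, no trades are prevented and deadweight loss is zero.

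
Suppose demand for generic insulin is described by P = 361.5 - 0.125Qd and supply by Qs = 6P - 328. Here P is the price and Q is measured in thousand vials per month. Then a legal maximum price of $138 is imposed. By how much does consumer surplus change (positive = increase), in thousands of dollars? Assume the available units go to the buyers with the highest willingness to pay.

26956

Rearranging demand gives Qd = 2892 - 8P. Without the control the market clears where 2892 - 8P = 6P - 328, i.e. P* = 230 and Q* = 1052.
Because the ceiling (138) lies below the market-clearing price, it is binding.
At P = 138: Qd = 2892 - 8·138 = 1788 and Qs = 6·138 - 328 = 500.
Consumer surplus without the control is ½ · (361.5 - 230) · 1052 = 69169.
With the ceiling, 500 units are sold at 138 (assume they go to the highest-value buyers). The demand price at Q = 500 is 299, so CS = ½ · [(361.5 - 138) + (299 - 138)] · 500 = 96125.
Change in consumer surplus = 96125 - 69169 = 26956.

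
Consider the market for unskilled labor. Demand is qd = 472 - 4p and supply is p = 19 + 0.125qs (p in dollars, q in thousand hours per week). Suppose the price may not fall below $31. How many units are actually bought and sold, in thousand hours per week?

Rearranging supply gives qs = 8p - 152. Equilibrium: 472 - 4p = 8p - 152, so 624 = 12p and p* = 52, q* = 264.
Since 31 is below p* = 52, the floor does not bind and the free-market outcome prevails.

264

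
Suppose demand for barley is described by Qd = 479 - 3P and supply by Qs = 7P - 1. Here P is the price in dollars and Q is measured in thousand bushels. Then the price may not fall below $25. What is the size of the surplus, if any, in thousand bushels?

0

Setting quantity demanded equal to quantity supplied, 479 - 3P = 7P - 1, gives P* = 48 and Q* = 335.
The floor of 25 is below the equilibrium price 48, so it is not binding; the market clears at P* = 48, Q* = 335.
Since the control does not bind, there is no surplus.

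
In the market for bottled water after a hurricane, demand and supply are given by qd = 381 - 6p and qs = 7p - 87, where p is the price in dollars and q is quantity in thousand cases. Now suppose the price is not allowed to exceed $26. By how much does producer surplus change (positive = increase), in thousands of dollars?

Equilibrium: 381 - 6p = 7p - 87, so 468 = 13p and p* = 36, q* = 165.
The ceiling of 26 is below the equilibrium price 36, so it binds.
At p = 26: qd = 381 - 6·26 = 225 and qs = 7·26 - 87 = 95.
Producer surplus without the control is ½ · (36 - 87/7) · 165 = 27225/14.
With the ceiling, producers sell 95 units at 26, so PS = ½ · (26 - 87/7) · 95 = 9025/14.
Change in producer surplus = 9025/14 - 27225/14 = -1300.

-1300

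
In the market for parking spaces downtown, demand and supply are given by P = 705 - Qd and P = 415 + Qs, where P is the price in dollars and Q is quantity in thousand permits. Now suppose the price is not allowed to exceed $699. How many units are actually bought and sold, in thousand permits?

Rearranging demand gives Qd = 705 - P; rearranging supply gives Qs = P - 415. Equilibrium: 705 - P = P - 415, so 1120 = 2P and P* = 560, Q* = 145.
The ceiling of 699 is above the equilibrium price 560, so it is not binding; the market clears at P* = 560, Q* = 145.

145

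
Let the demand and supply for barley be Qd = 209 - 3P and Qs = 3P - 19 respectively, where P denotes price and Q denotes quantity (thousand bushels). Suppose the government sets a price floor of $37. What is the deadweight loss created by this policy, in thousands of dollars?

Without the control the market clears where 209 - 3P = 3P - 19, i.e. P* = 38 and Q* = 95.
The floor of 37 is below the equilibrium price 38, so it is not binding; the market clears at P* = 38, Q* = 95.
Since the control does not bind, no trades are prevented and deadweight loss is zero.

0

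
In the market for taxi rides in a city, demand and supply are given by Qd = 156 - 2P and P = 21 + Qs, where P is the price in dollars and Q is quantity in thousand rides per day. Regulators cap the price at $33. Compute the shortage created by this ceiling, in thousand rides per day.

Rearranging supply gives Qs = P - 21. Equilibrium: 156 - 2P = P - 21, so 177 = 3P and P* = 59, Q* = 38.
The ceiling of 33 is below the equilibrium price 59, so it binds.
At P = 33: Qd = 156 - 2·33 = 90 and Qs = 33 - 21 = 12.
Shortage = Qd - Qs = 90 - 12 = 78.

78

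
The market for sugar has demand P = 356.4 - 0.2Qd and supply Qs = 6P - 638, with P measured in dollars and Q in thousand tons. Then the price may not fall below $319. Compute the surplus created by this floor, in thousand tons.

1089

Rearranging demand gives Qd = 1782 - 5P. Without the control the market clears where 1782 - 5P = 6P - 638, i.e. P* = 220 and Q* = 682.
Because the floor (319) lies above the market-clearing price, it is binding.
At P = 319: Qd = 1782 - 5·319 = 187 and Qs = 6·319 - 638 = 1276.
Surplus = Qs - Qd = 1276 - 187 = 1089.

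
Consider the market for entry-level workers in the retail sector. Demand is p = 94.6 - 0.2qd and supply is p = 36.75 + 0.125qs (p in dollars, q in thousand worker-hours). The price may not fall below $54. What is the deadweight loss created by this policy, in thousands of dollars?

0

Rearranging demand gives qd = 473 - 5p; rearranging supply gives qs = 8p - 294. Equilibrium: 473 - 5p = 8p - 294, so 767 = 13p and p* = 59, q* = 178.
Since 54 is below p* = 59, the floor does not bind and the free-market outcome prevails.
Since the control does not bind, no trades are prevented and deadweight loss is zero.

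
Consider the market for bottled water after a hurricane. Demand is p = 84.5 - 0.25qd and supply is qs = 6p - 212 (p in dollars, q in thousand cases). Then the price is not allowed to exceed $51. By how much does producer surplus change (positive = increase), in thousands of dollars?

-424

Rearranging demand gives qd = 338 - 4p. Without the control the market clears where 338 - 4p = 6p - 212, i.e. p* = 55 and q* = 118.
Since 51 < 55, the ceiling is binding.
At p = 51: qd = 338 - 4·51 = 134 and qs = 6·51 - 212 = 94.
Producer surplus without the control is ½ · (55 - 106/3) · 118 = 3481/3.
With the ceiling, producers sell 94 units at 51, so PS = ½ · (51 - 106/3) · 94 = 2209/3.
Change in producer surplus = 2209/3 - 3481/3 = -424.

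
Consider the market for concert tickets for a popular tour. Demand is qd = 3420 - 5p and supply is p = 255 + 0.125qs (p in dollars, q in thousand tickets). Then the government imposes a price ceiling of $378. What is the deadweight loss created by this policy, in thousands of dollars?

18345.6

Rearranging supply gives qs = 8p - 2040. Equilibrium: 3420 - 5p = 8p - 2040, so 5460 = 13p and p* = 420, q* = 1320.
Because the ceiling (378) lies below the market-clearing price, it is binding.
At p = 378: qd = 3420 - 5·378 = 1530 and qs = 8·378 - 2040 = 984.
Quantity traded falls to 984. At q = 984 the demand price is (3420 - 984)/5 = 487.2 and the supply price is (2040 + 984)/8 = 378.
Deadweight loss = ½ · (487.2 - 378) · (1320 - 984) = ½ · 109.2 · 336 = 18345.6.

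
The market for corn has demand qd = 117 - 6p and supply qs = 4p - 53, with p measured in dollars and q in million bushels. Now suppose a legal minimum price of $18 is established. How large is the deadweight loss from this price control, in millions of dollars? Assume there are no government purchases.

In a free market, 117 - 6p = 4p - 53 gives the equilibrium p* = 17, q* = 15.
Since 18 > 17, the floor is binding.
At p = 18: qd = 117 - 6·18 = 9 and qs = 4·18 - 53 = 19.
Quantity traded falls to 9. At q = 9 the demand price is (117 - 9)/6 = 18 and the supply price is (53 + 9)/4 = 15.5.
Deadweight loss = ½ · (18 - 15.5) · (15 - 9) = ½ · 2.5 · 6 = 7.5.

7.5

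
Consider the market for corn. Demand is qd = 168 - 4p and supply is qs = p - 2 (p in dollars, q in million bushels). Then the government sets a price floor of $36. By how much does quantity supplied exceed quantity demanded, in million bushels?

Without the control the market clears where 168 - 4p = p - 2, i.e. p* = 34 and q* = 32.
Since 36 > 34, the floor is binding.
At p = 36: qd = 168 - 4·36 = 24 and qs = 36 - 2 = 34.
Surplus = qs - qd = 34 - 24 = 10.

10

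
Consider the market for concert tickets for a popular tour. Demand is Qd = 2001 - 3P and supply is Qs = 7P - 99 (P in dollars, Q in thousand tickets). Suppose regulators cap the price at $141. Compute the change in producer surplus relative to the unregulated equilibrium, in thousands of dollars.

-77935.5

In a free market, 2001 - 3P = 7P - 99 gives the equilibrium P* = 210, Q* = 1371.
Because the ceiling (141) lies below the market-clearing price, it is binding.
At P = 141: Qd = 2001 - 3·141 = 1578 and Qs = 7·141 - 99 = 888.
Producer surplus without the control is ½ · (210 - 99/7) · 1371 = 1879641/14.
With the ceiling, producers sell 888 units at 141, so PS = ½ · (141 - 99/7) · 888 = 394272/7.
Change in producer surplus = 394272/7 - 1879641/14 = -77935.5.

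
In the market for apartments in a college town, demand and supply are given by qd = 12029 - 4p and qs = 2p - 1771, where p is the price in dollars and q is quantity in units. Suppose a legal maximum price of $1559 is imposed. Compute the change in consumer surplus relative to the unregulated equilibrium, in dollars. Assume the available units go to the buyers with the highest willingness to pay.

Without the control the market clears where 12029 - 4p = 2p - 1771, i.e. p* = 2300 and q* = 2829.
Because the ceiling (1559) lies below the market-clearing price, it is binding.
At p = 1559: qd = 12029 - 4·1559 = 5793 and qs = 2·1559 - 1771 = 1347.
Consumer surplus without the control is ½ · (3007.25 - 2300) · 2829 = 1000405.125.
With the ceiling, 1347 units are sold at 1559 (assume they go to the highest-value buyers). The demand price at q = 1347 is 2670.5, so CS = ½ · [(3007.25 - 1559) + (2670.5 - 1559)] · 1347 = 1723991.625.
Change in consumer surplus = 1723991.625 - 1000405.125 = 723586.5.

723586.5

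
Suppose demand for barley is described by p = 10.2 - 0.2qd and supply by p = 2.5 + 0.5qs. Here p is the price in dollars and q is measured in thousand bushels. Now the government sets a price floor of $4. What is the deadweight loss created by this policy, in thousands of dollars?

0

Rearranging demand gives qd = 51 - 5p; rearranging supply gives qs = 2p - 5. Setting quantity demanded equal to quantity supplied, 51 - 5p = 2p - 5, gives p* = 8 and q* = 11.
Since 4 is below p* = 8, the floor does not bind and the free-market outcome prevails.
Since the control does not bind, no trades are prevented and deadweight loss is zero.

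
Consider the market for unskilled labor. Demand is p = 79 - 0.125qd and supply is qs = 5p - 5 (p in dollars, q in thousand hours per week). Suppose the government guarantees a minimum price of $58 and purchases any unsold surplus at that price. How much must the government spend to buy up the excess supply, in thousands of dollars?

6786

Rearranging demand gives qd = 632 - 8p. Equilibrium: 632 - 8p = 5p - 5, so 637 = 13p and p* = 49, q* = 240.
Because the floor (58) lies above the market-clearing price, it is binding.
At p = 58: qd = 632 - 8·58 = 168 and qs = 5·58 - 5 = 285.
Surplus = qs - qd = 117.
Government expenditure = surplus × support price = 117 × 58 = 6786.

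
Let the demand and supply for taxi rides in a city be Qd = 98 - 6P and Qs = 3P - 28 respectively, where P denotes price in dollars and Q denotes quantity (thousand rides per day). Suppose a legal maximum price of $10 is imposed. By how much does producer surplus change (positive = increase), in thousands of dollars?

-32

Setting quantity demanded equal to quantity supplied, 98 - 6P = 3P - 28, gives P* = 14 and Q* = 14.
The ceiling of 10 is below the equilibrium price 14, so it binds.
At P = 10: Qd = 98 - 6·10 = 38 and Qs = 3·10 - 28 = 2.
Producer surplus without the control is ½ · (14 - 28/3) · 14 = 98/3.
With the ceiling, producers sell 2 units at 10, so PS = ½ · (10 - 28/3) · 2 = 2/3.
Change in producer surplus = 2/3 - 98/3 = -32.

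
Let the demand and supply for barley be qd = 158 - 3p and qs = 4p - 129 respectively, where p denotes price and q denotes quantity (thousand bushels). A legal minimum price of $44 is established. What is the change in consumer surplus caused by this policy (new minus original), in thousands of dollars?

-91.5

Equilibrium: 158 - 3p = 4p - 129, so 287 = 7p and p* = 41, q* = 35.
Because the floor (44) lies above the market-clearing price, it is binding.
At p = 44: qd = 158 - 3·44 = 26 and qs = 4·44 - 129 = 47.
Consumer surplus without the control is ½ · (158/3 - 41) · 35 = 1225/6.
With the floor, consumers buy 26 units at 44, so CS = ½ · (158/3 - 44) · 26 = 338/3.
Change in consumer surplus = 338/3 - 1225/6 = -91.5.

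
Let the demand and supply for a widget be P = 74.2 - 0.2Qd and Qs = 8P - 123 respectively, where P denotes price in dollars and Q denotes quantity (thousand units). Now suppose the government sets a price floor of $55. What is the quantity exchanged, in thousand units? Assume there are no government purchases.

Rearranging demand gives Qd = 371 - 5P. In a free market, 371 - 5P = 8P - 123 gives the equilibrium P* = 38, Q* = 181.
Since 55 > 38, the floor is binding.
At P = 55: Qd = 371 - 5·55 = 96 and Qs = 8·55 - 123 = 317.
The quantity actually transacted is the short side, demand: 96.

96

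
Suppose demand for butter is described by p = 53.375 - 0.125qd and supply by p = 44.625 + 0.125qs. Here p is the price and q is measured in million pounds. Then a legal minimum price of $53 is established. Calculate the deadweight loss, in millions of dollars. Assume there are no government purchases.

Rearranging demand gives qd = 427 - 8p; rearranging supply gives qs = 8p - 357. Equilibrium: 427 - 8p = 8p - 357, so 784 = 16p and p* = 49, q* = 35.
The floor of 53 is above the equilibrium price 49, so it binds.
At p = 53: qd = 427 - 8·53 = 3 and qs = 8·53 - 357 = 67.
Quantity traded falls to 3. At q = 3 the demand price is (427 - 3)/8 = 53 and the supply price is (357 + 3)/8 = 45.
Deadweight loss = ½ · (53 - 45) · (35 - 3) = ½ · 8 · 32 = 128.

128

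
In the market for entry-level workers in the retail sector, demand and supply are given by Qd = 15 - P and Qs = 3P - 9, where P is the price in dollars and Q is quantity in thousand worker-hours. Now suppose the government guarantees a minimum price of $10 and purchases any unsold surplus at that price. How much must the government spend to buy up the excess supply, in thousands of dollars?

In a free market, 15 - P = 3P - 9 gives the equilibrium P* = 6, Q* = 9.
The floor of 10 is above the equilibrium price 6, so it binds.
At P = 10: Qd = 15 - 10 = 5 and Qs = 3·10 - 9 = 21.
Surplus = Qs - Qd = 16.
Government expenditure = surplus × support price = 16 × 10 = 160.

160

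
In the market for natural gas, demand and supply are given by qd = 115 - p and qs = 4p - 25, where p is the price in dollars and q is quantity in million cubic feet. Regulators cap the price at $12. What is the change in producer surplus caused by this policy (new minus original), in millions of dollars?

Without the control the market clears where 115 - p = 4p - 25, i.e. p* = 28 and q* = 87.
Because the ceiling (12) lies below the market-clearing price, it is binding.
At p = 12: qd = 115 - 12 = 103 and qs = 4·12 - 25 = 23.
Producer surplus without the control is ½ · (28 - 6.25) · 87 = 946.125.
With the ceiling, producers sell 23 units at 12, so PS = ½ · (12 - 6.25) · 23 = 66.125.
Change in producer surplus = 66.125 - 946.125 = -880.

-880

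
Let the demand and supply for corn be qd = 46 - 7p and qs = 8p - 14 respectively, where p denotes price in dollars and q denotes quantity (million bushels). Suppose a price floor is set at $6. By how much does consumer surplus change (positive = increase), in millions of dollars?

In a free market, 46 - 7p = 8p - 14 gives the equilibrium p* = 4, q* = 18.
Because the floor (6) lies above the market-clearing price, it is binding.
At p = 6: qd = 46 - 7·6 = 4 and qs = 8·6 - 14 = 34.
Consumer surplus without the control is ½ · (46/7 - 4) · 18 = 162/7.
With the floor, consumers buy 4 units at 6, so CS = ½ · (46/7 - 6) · 4 = 8/7.
Change in consumer surplus = 8/7 - 162/7 = -22.

-22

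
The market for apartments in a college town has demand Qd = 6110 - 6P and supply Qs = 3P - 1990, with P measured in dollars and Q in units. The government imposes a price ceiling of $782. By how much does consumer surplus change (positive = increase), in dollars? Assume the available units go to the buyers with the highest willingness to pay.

Equilibrium: 6110 - 6P = 3P - 1990, so 8100 = 9P and P* = 900, Q* = 710.
Because the ceiling (782) lies below the market-clearing price, it is binding.
At P = 782: Qd = 6110 - 6·782 = 1418 and Qs = 3·782 - 1990 = 356.
Consumer surplus without the control is ½ · (3055/3 - 900) · 710 = 126025/3.
With the ceiling, 356 units are sold at 782 (assume they go to the highest-value buyers). The demand price at Q = 356 is 959, so CS = ½ · [(3055/3 - 782) + (959 - 782)] · 356 = 220720/3.
Change in consumer surplus = 220720/3 - 126025/3 = 31565.

31565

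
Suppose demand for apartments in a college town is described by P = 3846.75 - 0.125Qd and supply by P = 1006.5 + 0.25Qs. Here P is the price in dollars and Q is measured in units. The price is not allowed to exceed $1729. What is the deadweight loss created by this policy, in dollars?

Rearranging demand gives Qd = 30774 - 8P; rearranging supply gives Qs = 4P - 4026. Without the control the market clears where 30774 - 8P = 4P - 4026, i.e. P* = 2900 and Q* = 7574.
The ceiling of 1729 is below the equilibrium price 2900, so it binds.
At P = 1729: Qd = 30774 - 8·1729 = 16942 and Qs = 4·1729 - 4026 = 2890.
Quantity traded falls to 2890. At Q = 2890 the demand price is (30774 - 2890)/8 = 3485.5 and the supply price is (4026 + 2890)/4 = 1729.
Deadweight loss = ½ · (3485.5 - 1729) · (7574 - 2890) = ½ · 1756.5 · 4684 = 4113723.

4113723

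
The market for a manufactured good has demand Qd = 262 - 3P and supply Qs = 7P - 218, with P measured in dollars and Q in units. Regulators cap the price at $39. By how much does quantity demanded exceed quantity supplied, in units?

Equilibrium: 262 - 3P = 7P - 218, so 480 = 10P and P* = 48, Q* = 118.
Since 39 < 48, the ceiling is binding.
At P = 39: Qd = 262 - 3·39 = 145 and Qs = 7·39 - 218 = 55.
Shortage = Qd - Qs = 145 - 55 = 90.

90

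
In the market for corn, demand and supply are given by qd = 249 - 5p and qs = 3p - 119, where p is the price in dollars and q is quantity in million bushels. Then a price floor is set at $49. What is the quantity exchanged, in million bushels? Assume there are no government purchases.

4

Equilibrium: 249 - 5p = 3p - 119, so 368 = 8p and p* = 46, q* = 19.
Because the floor (49) lies above the market-clearing price, it is binding.
At p = 49: qd = 249 - 5·49 = 4 and qs = 3·49 - 119 = 28.
The quantity actually transacted is the short side, demand: 4.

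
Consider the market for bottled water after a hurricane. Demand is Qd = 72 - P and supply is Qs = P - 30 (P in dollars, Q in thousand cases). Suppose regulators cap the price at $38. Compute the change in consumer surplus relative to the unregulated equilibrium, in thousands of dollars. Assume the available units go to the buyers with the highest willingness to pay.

19.5

Equilibrium: 72 - P = P - 30, so 102 = 2P and P* = 51, Q* = 21.
Since 38 < 51, the ceiling is binding.
At P = 38: Qd = 72 - 38 = 34 and Qs = 38 - 30 = 8.
Consumer surplus without the control is ½ · (72 - 51) · 21 = 220.5.
With the ceiling, 8 units are sold at 38 (assume they go to the highest-value buyers). The demand price at Q = 8 is 64, so CS = ½ · [(72 - 38) + (64 - 38)] · 8 = 240.
Change in consumer surplus = 240 - 220.5 = 19.5.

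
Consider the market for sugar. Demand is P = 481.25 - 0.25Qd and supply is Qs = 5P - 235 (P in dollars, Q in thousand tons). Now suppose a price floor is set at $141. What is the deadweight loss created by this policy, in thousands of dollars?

0

Rearranging demand gives Qd = 1925 - 4P. In a free market, 1925 - 4P = 5P - 235 gives the equilibrium P* = 240, Q* = 965.
Since 141 is below P* = 240, the floor does not bind and the free-market outcome prevails.
Since the control does not bind, no trades are prevented and deadweight loss is zero.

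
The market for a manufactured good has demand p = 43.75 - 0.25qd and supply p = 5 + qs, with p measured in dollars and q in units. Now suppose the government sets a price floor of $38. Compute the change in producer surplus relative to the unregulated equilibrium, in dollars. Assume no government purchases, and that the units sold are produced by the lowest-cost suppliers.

Rearranging demand gives qd = 175 - 4p; rearranging supply gives qs = p - 5. Equilibrium: 175 - 4p = p - 5, so 180 = 5p and p* = 36, q* = 31.
Because the floor (38) lies above the market-clearing price, it is binding.
At p = 38: qd = 175 - 4·38 = 23 and qs = 38 - 5 = 33.
Producer surplus without the control is ½ · (36 - 5) · 31 = 480.5.
With the floor, 23 units are sold at 38. The supply price at q = 23 is 28, so PS = ½ · [(38 - 5) + (38 - 28)] · 23 = 494.5.
Change in producer surplus = 494.5 - 480.5 = 14.

14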